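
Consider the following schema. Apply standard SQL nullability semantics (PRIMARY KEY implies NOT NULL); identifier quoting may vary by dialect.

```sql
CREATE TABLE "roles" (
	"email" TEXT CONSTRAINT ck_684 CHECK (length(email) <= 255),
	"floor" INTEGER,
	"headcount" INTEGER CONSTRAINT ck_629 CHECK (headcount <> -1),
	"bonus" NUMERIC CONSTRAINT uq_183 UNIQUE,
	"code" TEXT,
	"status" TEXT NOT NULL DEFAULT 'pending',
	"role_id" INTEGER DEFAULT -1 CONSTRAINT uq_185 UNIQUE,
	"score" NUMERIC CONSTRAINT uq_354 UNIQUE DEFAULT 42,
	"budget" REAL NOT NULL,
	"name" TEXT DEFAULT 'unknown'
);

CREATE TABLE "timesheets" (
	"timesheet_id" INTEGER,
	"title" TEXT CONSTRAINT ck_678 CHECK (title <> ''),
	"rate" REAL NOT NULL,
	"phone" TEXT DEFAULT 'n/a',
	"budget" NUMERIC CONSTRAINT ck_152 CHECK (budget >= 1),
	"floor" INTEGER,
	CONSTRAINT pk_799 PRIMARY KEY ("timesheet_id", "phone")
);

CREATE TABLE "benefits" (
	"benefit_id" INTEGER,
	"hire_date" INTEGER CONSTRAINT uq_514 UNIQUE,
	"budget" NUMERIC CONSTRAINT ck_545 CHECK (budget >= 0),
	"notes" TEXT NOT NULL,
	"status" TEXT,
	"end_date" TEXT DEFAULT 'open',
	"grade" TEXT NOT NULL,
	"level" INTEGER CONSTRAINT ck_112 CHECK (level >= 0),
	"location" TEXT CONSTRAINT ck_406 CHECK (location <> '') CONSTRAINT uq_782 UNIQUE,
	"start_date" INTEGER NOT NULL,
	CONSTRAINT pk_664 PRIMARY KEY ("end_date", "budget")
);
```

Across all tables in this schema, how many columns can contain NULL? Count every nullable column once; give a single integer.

16

roles: 8 nullable (email, floor, headcount, bonus, code, role_id, score, name — PK none and explicit NOT NULL columns excluded).
timesheets: 3 nullable (title, budget, floor — PK (timesheet_id, phone) and explicit NOT NULL columns excluded).
benefits: 5 nullable (benefit_id, hire_date, status, level, location — PK (end_date, budget) and explicit NOT NULL columns excluded).
Total: 8 + 3 + 5 = 16.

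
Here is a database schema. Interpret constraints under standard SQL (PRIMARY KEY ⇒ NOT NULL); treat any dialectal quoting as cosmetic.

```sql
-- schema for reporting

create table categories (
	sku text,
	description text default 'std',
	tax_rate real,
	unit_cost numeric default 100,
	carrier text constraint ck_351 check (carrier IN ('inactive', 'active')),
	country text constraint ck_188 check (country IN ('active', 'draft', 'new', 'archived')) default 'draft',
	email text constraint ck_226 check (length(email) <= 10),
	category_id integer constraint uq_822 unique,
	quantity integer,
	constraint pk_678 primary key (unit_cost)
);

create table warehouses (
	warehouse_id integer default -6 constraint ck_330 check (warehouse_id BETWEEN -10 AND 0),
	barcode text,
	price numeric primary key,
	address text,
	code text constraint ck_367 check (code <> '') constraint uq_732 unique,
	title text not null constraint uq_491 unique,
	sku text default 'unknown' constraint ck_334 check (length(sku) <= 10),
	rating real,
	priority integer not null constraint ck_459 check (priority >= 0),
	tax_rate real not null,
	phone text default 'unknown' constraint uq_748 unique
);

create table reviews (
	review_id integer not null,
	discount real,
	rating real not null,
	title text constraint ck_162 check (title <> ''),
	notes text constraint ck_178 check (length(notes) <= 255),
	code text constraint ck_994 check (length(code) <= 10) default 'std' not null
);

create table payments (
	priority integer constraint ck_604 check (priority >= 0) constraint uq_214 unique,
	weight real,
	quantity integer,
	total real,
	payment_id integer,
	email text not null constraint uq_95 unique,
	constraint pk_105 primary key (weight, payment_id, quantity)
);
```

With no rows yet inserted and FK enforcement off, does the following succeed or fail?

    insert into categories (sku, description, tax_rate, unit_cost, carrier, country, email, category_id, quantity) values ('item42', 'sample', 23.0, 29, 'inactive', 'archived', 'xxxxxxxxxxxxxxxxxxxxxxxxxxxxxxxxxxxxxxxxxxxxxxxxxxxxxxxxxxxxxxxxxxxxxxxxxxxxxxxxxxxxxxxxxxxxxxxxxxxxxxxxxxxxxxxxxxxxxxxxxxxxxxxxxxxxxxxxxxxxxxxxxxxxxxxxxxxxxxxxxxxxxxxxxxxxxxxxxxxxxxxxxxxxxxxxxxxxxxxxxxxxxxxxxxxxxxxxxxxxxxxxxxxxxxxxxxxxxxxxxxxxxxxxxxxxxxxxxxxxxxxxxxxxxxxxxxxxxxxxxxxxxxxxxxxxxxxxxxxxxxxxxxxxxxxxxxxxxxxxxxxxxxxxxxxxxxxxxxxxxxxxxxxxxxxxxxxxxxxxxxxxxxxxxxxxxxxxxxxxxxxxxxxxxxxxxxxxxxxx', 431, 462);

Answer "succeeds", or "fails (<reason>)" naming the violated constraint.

fails (CHECK on email)

The value 'xxxxxxxxxxxxxxxxxxxxxxxxxxxxxxxxxxxxxxxxxxxxxxxxxxxxxxxxxxxxxxxxxxxxxxxxxxxxxxxxxxxxxxxxxxxxxxxxxxxxxxxxxxxxxxxxxxxxxxxxxxxxxxxxxxxxxxxxxxxxxxxxxxxxxxxxxxxxxxxxxxxxxxxxxxxxxxxxxxxxxxxxxxxxxxxxxxxxxxxxxxxxxxxxxxxxxxxxxxxxxxxxxxxxxxxxxxxxxxxxxxxxxxxxxxxxxxxxxxxxxxxxxxxxxxxxxxxxxxxxxxxxxxxxxxxxxxxxxxxxxxxxxxxxxxxxxxxxxxxxxxxxxxxxxxxxxxxxxxxxxxxxxxxxxxxxxxxxxxxxxxxxxxxxxxxxxxxxxxxxxxxxxxxxxxxxxxxxxxxx' for email violates CHECK (length(email) <= 10).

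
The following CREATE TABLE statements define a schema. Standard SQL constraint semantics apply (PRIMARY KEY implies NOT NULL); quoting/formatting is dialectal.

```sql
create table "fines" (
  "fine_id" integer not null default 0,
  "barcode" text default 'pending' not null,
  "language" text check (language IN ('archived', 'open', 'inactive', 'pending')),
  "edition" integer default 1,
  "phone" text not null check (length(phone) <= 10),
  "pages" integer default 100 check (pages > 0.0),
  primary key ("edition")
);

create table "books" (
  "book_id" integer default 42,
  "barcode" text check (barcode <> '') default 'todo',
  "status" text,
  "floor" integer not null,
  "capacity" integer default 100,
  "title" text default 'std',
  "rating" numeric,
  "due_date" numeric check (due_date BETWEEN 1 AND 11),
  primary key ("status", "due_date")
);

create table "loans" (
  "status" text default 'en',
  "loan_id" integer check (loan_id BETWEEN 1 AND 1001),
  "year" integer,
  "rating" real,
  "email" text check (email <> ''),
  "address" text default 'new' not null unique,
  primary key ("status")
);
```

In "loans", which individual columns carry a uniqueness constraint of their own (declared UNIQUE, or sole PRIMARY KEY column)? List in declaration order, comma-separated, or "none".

- status: single-column PRIMARY KEY → unique.
- loan_id: no UNIQUE or single-column PK constraint.
- year: no UNIQUE or single-column PK constraint.
- rating: no UNIQUE or single-column PK constraint.
- email: no UNIQUE or single-column PK constraint.
- address: declared UNIQUE → unique.

status, address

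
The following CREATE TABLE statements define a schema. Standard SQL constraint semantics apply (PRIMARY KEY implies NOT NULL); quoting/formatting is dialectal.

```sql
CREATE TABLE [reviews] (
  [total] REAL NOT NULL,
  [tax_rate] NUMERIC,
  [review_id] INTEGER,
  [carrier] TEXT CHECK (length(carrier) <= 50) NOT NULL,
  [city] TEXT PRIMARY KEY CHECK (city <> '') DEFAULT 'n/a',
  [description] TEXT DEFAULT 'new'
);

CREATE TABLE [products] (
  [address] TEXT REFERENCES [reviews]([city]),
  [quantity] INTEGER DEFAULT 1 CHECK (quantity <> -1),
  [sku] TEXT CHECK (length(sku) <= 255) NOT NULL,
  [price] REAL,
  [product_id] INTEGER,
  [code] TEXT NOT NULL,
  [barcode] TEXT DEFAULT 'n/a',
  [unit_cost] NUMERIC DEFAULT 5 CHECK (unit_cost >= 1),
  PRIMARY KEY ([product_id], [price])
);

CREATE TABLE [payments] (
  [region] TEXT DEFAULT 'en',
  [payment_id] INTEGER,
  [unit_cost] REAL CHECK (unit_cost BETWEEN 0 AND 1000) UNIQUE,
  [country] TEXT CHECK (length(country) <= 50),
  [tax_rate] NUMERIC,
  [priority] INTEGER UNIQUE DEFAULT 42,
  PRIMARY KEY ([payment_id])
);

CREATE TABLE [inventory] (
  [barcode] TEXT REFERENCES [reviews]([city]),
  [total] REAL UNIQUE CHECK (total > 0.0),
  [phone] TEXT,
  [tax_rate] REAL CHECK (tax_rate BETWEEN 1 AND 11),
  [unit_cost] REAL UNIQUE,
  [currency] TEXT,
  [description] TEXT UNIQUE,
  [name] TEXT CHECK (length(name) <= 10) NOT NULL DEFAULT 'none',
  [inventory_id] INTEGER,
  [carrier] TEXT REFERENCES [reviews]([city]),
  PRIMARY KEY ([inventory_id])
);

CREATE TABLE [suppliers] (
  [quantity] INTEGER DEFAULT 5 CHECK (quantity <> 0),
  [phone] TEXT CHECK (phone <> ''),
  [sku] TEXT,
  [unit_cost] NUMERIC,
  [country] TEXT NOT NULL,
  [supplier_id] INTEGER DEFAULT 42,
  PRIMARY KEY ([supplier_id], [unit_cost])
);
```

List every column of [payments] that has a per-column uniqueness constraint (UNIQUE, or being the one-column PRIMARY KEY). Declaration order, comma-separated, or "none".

payment_id, unit_cost, priority

- region: no UNIQUE or single-column PK constraint.
- payment_id: single-column PRIMARY KEY → unique.
- unit_cost: declared UNIQUE → unique.
- country: no UNIQUE or single-column PK constraint.
- tax_rate: no UNIQUE or single-column PK constraint.
- priority: declared UNIQUE → unique.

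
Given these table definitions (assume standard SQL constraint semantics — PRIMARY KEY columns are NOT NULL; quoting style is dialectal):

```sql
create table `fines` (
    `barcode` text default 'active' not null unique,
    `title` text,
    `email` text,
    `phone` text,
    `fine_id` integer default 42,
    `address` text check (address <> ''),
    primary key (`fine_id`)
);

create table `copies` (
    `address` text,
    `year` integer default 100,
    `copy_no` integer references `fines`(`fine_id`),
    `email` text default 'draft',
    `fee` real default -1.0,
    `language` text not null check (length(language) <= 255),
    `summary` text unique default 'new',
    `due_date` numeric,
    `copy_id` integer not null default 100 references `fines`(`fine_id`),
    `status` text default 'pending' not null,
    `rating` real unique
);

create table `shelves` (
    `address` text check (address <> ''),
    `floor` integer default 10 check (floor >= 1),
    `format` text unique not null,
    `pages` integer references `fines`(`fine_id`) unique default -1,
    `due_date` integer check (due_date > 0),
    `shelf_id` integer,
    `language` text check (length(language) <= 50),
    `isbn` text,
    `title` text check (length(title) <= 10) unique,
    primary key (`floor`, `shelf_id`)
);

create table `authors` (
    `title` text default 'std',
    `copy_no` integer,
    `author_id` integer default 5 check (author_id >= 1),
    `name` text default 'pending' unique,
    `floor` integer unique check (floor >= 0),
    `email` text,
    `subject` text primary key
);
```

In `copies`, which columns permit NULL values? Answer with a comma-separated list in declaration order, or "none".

address, year, copy_no, email, fee, summary, due_date, rating

- address: no NOT NULL constraint applies → nullable.
- year: DEFAULT only fills an omitted column; an explicit NULL is still allowed → nullable.
- copy_no: a foreign key column may be NULL unless separately constrained → nullable.
- email: DEFAULT only fills an omitted column; an explicit NULL is still allowed → nullable.
- fee: DEFAULT only fills an omitted column; an explicit NULL is still allowed → nullable.
- language: declared NOT NULL → not nullable.
- summary: UNIQUE does not imply NOT NULL → nullable.
- due_date: no NOT NULL constraint applies → nullable.
- copy_id: declared NOT NULL → not nullable.
- status: declared NOT NULL → not nullable.
- rating: UNIQUE does not imply NOT NULL → nullable.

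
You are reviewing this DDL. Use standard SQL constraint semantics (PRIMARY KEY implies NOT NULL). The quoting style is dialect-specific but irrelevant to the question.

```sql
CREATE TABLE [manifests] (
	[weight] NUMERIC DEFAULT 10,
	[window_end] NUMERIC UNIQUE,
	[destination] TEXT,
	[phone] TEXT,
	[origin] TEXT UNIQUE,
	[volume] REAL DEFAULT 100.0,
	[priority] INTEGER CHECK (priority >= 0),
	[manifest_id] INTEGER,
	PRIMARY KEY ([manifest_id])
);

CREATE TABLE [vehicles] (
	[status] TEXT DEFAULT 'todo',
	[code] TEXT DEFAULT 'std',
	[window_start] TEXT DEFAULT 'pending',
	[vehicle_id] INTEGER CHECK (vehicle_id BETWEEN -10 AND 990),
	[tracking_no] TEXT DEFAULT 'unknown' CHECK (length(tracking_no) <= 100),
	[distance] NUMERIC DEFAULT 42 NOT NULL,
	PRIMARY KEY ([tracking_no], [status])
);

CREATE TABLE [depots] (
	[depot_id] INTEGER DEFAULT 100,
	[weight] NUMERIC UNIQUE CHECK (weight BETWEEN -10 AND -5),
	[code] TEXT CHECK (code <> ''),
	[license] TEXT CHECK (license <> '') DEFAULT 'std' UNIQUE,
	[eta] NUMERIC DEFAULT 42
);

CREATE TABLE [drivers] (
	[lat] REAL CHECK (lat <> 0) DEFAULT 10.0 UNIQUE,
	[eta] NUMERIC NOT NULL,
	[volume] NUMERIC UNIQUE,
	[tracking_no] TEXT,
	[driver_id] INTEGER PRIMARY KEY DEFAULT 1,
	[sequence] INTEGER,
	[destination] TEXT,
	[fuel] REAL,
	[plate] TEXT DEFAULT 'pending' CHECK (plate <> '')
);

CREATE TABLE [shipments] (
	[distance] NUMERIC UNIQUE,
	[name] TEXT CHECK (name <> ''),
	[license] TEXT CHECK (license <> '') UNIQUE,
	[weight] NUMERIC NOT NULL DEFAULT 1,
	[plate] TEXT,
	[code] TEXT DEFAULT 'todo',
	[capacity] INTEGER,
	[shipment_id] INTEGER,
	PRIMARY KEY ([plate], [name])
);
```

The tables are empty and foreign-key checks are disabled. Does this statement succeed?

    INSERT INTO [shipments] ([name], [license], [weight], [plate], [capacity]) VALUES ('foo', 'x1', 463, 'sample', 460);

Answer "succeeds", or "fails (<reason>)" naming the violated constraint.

succeeds

NOT NULL columns: name is supplied; plate is supplied; weight is supplied.
CHECK constraints: 'foo' satisfies (name <> ''); 'x1' satisfies (license <> '').
No constraint is violated.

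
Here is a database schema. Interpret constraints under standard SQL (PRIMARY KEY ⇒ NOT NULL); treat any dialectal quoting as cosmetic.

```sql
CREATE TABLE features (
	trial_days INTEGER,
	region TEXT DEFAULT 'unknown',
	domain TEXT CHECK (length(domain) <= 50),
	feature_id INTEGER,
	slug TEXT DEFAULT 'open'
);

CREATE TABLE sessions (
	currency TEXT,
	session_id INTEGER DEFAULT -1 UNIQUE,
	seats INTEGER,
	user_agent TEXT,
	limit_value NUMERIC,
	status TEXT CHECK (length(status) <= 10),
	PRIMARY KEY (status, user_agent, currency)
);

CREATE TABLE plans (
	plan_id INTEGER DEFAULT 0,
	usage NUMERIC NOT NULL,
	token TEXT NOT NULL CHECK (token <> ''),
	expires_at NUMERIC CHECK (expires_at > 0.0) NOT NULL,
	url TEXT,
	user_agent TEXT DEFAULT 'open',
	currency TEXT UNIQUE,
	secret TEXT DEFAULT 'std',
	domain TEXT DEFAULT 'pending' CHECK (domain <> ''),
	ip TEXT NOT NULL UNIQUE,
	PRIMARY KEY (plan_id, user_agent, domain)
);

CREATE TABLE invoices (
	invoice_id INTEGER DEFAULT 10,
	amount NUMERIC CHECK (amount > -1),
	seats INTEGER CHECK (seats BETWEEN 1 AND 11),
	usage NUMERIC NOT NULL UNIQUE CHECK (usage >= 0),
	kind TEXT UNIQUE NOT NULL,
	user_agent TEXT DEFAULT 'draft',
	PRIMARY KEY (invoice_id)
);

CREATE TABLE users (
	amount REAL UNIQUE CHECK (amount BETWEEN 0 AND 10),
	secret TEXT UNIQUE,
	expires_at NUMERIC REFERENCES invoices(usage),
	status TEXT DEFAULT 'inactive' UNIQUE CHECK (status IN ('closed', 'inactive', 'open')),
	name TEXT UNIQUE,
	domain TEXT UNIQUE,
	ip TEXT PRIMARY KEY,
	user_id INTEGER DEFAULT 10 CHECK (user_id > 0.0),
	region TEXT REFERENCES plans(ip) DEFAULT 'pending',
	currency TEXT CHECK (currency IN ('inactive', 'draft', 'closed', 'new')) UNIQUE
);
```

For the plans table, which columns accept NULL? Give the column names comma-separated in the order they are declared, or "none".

url, currency, secret

- plan_id: part of the PRIMARY KEY, which implies NOT NULL → not nullable.
- usage: declared NOT NULL → not nullable.
- token: declared NOT NULL → not nullable.
- expires_at: declared NOT NULL → not nullable.
- url: no NOT NULL constraint applies → nullable.
- user_agent: part of the PRIMARY KEY, which implies NOT NULL → not nullable.
- currency: UNIQUE does not imply NOT NULL → nullable.
- secret: DEFAULT only fills an omitted column; an explicit NULL is still allowed → nullable.
- domain: part of the PRIMARY KEY, which implies NOT NULL → not nullable.
- ip: declared NOT NULL → not nullable.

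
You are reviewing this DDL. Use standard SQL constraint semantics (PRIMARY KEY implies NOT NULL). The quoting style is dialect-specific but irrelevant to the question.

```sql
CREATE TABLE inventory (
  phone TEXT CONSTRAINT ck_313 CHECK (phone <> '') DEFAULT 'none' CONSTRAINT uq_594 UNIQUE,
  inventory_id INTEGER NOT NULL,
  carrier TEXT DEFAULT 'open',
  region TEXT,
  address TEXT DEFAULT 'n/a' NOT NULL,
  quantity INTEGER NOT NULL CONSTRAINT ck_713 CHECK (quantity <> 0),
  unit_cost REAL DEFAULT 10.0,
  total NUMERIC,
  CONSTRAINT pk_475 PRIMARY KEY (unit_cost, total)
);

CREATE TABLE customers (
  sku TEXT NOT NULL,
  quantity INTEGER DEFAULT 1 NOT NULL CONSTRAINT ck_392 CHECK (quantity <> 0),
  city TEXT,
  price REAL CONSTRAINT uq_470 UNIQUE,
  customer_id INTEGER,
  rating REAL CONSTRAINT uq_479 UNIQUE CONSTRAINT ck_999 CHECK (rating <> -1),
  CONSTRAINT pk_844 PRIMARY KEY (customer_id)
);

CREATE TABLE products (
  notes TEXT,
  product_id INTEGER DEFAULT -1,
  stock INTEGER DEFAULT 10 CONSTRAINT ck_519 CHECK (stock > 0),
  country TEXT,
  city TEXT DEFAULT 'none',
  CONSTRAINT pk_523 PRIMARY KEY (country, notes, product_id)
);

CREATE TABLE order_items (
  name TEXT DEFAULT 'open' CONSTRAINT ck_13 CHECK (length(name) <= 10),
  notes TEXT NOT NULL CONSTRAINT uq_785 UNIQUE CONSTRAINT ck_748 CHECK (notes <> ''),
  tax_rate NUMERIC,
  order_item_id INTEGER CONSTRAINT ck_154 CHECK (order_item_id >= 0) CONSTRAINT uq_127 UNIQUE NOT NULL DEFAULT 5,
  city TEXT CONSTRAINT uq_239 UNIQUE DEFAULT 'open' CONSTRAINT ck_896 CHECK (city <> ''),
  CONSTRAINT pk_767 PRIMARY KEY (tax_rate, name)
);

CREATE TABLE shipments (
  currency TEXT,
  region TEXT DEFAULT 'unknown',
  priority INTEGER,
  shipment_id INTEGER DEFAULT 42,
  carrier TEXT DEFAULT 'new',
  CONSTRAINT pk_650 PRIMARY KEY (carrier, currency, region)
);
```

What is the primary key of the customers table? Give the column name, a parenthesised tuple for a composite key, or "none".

customer_id is declared PRIMARY KEY as a table-level PRIMARY KEY clause.

customer_id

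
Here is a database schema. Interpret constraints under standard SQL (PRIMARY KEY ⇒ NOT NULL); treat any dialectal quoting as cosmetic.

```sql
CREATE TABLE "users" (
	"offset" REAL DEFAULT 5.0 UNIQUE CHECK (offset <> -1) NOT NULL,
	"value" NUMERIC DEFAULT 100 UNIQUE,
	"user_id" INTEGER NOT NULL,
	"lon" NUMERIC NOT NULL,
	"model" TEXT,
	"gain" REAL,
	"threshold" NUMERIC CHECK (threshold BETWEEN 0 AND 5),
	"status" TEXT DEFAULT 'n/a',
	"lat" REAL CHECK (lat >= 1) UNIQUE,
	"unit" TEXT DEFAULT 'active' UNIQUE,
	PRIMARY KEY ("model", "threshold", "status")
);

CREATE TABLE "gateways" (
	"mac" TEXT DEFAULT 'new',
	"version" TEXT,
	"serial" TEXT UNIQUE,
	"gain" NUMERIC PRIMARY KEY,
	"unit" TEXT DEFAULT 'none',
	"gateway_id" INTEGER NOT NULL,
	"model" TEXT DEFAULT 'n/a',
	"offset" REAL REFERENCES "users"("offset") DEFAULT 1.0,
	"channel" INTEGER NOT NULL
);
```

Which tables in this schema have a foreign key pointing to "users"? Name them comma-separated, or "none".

gateways

- gateways.offset references users(offset).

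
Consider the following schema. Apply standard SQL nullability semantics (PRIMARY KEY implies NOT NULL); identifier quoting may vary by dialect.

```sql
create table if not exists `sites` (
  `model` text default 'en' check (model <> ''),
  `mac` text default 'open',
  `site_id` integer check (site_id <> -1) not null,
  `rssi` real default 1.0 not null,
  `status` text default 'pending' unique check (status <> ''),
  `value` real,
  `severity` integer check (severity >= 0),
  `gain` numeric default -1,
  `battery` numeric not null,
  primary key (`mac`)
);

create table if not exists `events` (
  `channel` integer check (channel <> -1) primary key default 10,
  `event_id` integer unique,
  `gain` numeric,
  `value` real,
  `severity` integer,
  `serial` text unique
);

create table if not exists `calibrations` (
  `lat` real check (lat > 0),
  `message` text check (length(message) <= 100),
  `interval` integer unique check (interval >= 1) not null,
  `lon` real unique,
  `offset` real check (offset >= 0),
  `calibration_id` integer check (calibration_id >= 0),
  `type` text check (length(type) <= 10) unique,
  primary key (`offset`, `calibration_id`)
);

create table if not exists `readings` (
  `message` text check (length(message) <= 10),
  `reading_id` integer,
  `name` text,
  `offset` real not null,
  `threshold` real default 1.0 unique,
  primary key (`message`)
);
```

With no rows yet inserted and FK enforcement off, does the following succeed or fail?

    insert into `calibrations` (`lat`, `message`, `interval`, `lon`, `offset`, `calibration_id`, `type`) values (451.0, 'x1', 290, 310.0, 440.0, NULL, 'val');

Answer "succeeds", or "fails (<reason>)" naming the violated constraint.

calibration_id is explicitly set to NULL, but calibration_id is part of the PRIMARY KEY (implied NOT NULL).

fails (NOT NULL on calibration_id)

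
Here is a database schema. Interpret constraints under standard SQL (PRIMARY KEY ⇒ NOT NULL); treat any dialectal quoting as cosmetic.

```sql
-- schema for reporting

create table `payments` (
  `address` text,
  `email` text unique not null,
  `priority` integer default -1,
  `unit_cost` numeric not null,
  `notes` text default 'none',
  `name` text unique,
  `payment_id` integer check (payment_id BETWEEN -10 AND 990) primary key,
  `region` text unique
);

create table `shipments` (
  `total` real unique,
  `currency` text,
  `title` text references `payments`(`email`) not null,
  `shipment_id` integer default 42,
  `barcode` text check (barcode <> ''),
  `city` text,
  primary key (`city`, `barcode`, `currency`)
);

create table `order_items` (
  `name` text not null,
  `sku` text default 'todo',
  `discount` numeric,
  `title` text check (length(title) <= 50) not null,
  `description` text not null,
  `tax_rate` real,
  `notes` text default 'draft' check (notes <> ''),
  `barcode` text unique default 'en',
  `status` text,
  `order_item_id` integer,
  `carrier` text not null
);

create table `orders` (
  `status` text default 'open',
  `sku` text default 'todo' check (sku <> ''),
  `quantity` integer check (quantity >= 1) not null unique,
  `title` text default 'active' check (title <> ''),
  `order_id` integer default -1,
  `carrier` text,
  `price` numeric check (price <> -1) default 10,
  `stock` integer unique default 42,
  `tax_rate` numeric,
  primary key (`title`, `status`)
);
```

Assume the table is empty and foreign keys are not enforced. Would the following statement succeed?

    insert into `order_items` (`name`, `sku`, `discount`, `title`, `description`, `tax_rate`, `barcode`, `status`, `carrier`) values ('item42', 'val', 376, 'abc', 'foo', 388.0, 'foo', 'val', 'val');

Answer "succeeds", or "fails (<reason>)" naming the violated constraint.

NOT NULL columns: carrier is supplied; description is supplied; name is supplied; title is supplied.
CHECK constraints: 'abc' satisfies (length(title) <= 50).
No constraint is violated.

succeeds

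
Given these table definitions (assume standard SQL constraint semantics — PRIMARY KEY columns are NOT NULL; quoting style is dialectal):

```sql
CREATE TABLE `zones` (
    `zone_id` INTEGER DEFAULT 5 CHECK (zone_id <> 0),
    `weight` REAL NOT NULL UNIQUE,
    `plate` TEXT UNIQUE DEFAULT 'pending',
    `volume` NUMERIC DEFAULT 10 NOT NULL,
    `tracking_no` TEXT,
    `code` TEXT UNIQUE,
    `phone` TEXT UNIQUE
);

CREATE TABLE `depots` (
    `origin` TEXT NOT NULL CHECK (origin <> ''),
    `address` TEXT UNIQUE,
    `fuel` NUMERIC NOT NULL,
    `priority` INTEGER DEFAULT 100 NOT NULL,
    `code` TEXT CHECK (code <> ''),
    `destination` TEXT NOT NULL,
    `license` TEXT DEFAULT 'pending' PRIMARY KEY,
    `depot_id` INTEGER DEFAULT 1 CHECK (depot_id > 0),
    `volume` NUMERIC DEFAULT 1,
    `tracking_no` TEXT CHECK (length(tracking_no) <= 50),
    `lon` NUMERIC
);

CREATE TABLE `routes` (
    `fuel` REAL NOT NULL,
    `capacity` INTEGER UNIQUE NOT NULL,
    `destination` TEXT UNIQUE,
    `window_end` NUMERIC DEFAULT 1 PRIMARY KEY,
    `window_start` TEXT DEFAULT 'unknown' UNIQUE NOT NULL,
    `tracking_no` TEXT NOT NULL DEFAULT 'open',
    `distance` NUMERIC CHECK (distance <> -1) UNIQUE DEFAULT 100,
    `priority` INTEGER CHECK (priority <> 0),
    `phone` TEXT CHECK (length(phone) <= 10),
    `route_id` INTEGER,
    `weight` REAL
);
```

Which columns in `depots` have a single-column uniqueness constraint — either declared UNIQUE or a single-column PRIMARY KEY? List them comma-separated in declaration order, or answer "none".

address, license

- origin: no UNIQUE or single-column PK constraint.
- address: declared UNIQUE → unique.
- fuel: no UNIQUE or single-column PK constraint.
- priority: no UNIQUE or single-column PK constraint.
- code: no UNIQUE or single-column PK constraint.
- destination: no UNIQUE or single-column PK constraint.
- license: single-column PRIMARY KEY → unique.
- depot_id: no UNIQUE or single-column PK constraint.
- volume: no UNIQUE or single-column PK constraint.
- tracking_no: no UNIQUE or single-column PK constraint.
- lon: no UNIQUE or single-column PK constraint.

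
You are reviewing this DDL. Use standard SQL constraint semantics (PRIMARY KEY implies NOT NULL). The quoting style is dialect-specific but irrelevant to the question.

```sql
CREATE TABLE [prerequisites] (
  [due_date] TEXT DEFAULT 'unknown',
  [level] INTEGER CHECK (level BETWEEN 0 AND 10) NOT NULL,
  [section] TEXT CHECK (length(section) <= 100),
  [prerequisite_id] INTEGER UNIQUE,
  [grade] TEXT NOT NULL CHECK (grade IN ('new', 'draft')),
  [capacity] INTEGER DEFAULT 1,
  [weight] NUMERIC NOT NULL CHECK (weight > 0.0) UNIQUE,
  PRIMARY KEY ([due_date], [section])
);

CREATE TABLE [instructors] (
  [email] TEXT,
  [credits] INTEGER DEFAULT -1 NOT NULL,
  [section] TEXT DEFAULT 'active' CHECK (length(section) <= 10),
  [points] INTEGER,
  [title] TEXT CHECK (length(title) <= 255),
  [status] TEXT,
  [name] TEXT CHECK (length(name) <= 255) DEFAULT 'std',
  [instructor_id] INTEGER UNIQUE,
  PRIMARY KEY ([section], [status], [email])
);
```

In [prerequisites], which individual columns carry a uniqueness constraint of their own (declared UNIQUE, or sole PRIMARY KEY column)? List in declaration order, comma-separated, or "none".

- due_date: part of a composite PRIMARY KEY — only the tuple is unique, not this column on its own.
- level: no UNIQUE or single-column PK constraint.
- section: part of a composite PRIMARY KEY — only the tuple is unique, not this column on its own.
- prerequisite_id: declared UNIQUE → unique.
- grade: no UNIQUE or single-column PK constraint.
- capacity: no UNIQUE or single-column PK constraint.
- weight: declared UNIQUE → unique.

prerequisite_id, weight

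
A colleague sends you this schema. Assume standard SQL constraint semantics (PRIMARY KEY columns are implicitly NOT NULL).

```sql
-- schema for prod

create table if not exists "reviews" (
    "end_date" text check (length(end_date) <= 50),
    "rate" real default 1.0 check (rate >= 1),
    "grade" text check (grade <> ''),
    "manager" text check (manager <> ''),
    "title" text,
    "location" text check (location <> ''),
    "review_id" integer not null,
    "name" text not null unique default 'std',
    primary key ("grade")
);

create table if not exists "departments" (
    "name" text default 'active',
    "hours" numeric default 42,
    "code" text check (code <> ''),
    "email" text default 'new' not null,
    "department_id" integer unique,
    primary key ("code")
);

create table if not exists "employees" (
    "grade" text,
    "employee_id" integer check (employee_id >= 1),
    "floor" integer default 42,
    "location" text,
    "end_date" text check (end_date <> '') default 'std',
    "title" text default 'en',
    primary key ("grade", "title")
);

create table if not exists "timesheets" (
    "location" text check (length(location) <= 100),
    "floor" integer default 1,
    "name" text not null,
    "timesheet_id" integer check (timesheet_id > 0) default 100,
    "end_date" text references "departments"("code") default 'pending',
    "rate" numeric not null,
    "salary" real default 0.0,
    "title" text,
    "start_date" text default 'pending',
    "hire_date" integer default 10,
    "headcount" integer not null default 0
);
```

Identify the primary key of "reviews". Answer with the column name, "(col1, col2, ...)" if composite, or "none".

grade is declared PRIMARY KEY as a table-level PRIMARY KEY clause.

grade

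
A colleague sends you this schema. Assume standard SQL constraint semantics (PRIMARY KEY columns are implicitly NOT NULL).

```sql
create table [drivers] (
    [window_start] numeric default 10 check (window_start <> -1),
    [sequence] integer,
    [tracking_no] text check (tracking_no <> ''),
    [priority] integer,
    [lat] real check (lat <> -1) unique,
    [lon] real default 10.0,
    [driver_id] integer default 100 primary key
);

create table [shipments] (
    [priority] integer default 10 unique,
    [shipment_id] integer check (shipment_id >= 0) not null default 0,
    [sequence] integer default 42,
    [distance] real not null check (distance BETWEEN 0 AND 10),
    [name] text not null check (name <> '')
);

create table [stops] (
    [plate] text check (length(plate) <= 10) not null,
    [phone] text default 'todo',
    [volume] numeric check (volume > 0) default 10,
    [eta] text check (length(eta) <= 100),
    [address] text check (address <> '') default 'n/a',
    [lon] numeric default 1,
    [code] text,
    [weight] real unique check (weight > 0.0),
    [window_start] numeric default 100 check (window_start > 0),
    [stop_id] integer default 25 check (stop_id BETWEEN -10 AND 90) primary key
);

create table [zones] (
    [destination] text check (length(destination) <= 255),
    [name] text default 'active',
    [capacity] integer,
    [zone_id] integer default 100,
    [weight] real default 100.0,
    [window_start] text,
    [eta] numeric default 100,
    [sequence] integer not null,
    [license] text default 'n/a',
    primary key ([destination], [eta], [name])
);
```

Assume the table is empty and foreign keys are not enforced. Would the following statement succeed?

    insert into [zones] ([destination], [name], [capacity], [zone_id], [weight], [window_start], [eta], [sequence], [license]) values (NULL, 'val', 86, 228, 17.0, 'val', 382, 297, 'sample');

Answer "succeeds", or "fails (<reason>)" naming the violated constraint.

destination is explicitly set to NULL, but destination is part of the PRIMARY KEY (implied NOT NULL).

fails (NOT NULL on destination)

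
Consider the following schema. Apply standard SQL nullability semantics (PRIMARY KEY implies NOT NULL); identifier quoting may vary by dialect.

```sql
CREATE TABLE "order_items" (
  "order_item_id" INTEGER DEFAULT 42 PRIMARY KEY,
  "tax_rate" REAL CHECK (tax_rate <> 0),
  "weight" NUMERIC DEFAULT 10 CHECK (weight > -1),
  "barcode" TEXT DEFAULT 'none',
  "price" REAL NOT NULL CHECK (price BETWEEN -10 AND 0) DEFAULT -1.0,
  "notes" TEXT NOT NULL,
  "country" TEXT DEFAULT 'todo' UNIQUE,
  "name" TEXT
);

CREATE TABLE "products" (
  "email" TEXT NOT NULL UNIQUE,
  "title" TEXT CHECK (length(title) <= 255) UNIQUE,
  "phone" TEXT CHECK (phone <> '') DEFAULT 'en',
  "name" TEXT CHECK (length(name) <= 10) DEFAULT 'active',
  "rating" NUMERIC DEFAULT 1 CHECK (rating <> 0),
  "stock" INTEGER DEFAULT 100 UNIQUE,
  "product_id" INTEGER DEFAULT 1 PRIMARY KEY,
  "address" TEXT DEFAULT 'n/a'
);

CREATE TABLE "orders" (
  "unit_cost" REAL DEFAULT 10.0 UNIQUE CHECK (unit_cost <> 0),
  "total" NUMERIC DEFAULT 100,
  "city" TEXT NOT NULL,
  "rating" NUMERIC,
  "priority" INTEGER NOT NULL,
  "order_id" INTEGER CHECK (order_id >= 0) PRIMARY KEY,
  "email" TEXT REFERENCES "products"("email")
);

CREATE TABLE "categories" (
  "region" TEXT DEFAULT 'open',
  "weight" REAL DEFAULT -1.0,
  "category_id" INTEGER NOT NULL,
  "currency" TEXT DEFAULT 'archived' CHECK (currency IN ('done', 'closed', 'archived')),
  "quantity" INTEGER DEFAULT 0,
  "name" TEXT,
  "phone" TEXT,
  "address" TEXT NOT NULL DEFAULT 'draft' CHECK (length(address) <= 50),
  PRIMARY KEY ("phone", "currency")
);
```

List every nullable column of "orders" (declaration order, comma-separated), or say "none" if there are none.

unit_cost, total, rating, email

- unit_cost: CHECK does not forbid NULL (a CHECK constraint passes when its expression is NULL) → nullable.
- total: DEFAULT only fills an omitted column; an explicit NULL is still allowed → nullable.
- city: declared NOT NULL → not nullable.
- rating: no NOT NULL constraint applies → nullable.
- priority: declared NOT NULL → not nullable.
- order_id: part of the PRIMARY KEY, which implies NOT NULL → not nullable.
- email: a foreign key column may be NULL unless separately constrained → nullable.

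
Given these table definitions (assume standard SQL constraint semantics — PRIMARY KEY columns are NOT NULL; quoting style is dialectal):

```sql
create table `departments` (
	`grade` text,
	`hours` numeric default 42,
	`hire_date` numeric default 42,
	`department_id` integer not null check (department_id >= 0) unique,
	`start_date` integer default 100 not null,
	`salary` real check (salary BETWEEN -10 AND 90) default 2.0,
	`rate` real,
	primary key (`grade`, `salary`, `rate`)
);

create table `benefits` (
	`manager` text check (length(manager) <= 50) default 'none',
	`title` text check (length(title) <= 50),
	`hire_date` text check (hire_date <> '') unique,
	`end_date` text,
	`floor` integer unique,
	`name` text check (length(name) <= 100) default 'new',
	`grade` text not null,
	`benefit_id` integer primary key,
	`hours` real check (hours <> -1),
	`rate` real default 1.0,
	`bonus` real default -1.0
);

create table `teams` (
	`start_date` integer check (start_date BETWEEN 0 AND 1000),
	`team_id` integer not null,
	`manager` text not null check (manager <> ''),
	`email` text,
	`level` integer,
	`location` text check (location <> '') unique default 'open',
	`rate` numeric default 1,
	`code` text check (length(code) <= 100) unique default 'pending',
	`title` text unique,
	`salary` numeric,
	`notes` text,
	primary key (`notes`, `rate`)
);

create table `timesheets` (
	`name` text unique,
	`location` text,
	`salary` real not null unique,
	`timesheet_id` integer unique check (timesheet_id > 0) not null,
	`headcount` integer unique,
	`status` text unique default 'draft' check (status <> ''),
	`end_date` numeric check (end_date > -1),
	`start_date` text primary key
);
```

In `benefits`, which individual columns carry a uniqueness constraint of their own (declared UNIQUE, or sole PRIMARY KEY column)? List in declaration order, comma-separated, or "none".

- manager: no UNIQUE or single-column PK constraint.
- title: no UNIQUE or single-column PK constraint.
- hire_date: declared UNIQUE → unique.
- end_date: no UNIQUE or single-column PK constraint.
- floor: declared UNIQUE → unique.
- name: no UNIQUE or single-column PK constraint.
- grade: no UNIQUE or single-column PK constraint.
- benefit_id: single-column PRIMARY KEY → unique.
- hours: no UNIQUE or single-column PK constraint.
- rate: no UNIQUE or single-column PK constraint.
- bonus: no UNIQUE or single-column PK constraint.

hire_date, floor, benefit_id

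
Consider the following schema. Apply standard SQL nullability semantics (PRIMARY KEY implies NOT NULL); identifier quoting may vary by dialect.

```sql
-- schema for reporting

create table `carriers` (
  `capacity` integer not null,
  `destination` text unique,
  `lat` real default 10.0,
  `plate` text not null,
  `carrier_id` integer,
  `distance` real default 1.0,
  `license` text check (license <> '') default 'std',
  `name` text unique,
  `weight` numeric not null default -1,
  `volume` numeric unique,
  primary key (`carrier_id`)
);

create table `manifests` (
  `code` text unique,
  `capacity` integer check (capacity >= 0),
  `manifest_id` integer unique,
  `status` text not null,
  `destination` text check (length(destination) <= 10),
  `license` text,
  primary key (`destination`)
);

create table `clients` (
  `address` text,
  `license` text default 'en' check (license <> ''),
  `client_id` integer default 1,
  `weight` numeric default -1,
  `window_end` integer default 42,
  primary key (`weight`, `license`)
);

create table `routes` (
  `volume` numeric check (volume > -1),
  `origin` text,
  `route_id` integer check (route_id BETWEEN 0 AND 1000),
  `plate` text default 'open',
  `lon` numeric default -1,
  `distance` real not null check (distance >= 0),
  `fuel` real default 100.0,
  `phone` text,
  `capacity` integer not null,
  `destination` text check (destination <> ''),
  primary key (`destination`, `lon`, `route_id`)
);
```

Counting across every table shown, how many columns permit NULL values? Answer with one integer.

carriers: 6 nullable (destination, lat, distance, license, name, volume — PK (carrier_id) and explicit NOT NULL columns excluded).
manifests: 4 nullable (code, capacity, manifest_id, license — PK (destination) and explicit NOT NULL columns excluded).
clients: 3 nullable (address, client_id, window_end — PK (weight, license) and explicit NOT NULL columns excluded).
routes: 5 nullable (volume, origin, plate, fuel, phone — PK (destination, lon, route_id) and explicit NOT NULL columns excluded).
Total: 6 + 4 + 3 + 5 = 18.

18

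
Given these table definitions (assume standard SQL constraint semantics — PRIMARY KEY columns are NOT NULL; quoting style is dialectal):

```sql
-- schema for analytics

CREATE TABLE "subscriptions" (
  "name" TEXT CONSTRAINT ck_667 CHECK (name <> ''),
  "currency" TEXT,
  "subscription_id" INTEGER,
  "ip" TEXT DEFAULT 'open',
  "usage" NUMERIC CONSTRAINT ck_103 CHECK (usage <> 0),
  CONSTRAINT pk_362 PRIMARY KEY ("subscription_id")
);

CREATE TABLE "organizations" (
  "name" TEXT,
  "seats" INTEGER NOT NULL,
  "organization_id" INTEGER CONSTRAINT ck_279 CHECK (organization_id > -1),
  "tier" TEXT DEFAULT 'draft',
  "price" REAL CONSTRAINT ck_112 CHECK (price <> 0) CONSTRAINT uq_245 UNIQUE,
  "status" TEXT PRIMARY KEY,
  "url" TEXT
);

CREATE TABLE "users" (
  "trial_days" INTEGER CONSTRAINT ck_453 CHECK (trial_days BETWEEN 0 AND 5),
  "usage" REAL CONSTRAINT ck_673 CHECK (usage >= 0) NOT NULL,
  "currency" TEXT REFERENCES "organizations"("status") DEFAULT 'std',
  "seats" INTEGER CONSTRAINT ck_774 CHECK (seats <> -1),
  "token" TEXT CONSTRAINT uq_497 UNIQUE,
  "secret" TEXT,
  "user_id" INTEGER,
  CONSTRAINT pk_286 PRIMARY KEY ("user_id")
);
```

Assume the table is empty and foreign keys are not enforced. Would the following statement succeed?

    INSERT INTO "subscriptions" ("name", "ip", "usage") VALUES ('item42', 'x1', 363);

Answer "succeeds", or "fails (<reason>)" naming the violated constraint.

subscription_id is omitted from the column list and has no DEFAULT, so it would receive NULL.
But subscription_id is part of the PRIMARY KEY (implied NOT NULL).

fails (NOT NULL on subscription_id)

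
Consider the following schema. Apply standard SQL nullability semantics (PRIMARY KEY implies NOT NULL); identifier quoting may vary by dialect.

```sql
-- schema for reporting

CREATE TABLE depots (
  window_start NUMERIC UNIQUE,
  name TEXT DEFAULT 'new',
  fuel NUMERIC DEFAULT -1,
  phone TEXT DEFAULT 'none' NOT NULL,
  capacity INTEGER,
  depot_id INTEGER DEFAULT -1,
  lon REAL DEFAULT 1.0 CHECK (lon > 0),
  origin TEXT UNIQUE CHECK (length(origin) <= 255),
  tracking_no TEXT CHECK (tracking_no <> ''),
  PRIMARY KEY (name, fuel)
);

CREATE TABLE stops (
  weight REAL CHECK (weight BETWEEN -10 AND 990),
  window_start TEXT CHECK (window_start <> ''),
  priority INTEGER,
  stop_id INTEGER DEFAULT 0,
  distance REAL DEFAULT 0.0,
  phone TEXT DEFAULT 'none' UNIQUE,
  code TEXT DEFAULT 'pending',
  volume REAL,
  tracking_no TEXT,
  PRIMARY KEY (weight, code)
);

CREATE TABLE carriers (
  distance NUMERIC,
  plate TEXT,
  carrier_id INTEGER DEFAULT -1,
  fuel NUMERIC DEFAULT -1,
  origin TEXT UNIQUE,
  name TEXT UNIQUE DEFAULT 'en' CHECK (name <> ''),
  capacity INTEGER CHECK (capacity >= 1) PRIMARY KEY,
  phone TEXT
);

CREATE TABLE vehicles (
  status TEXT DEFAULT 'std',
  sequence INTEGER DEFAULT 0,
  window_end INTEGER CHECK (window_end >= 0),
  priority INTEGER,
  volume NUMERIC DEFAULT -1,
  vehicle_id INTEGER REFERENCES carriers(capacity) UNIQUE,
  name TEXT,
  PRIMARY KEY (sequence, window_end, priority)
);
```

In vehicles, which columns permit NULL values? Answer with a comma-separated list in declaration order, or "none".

- status: DEFAULT only fills an omitted column; an explicit NULL is still allowed → nullable.
- sequence: part of the PRIMARY KEY, which implies NOT NULL → not nullable.
- window_end: part of the PRIMARY KEY, which implies NOT NULL → not nullable.
- priority: part of the PRIMARY KEY, which implies NOT NULL → not nullable.
- volume: DEFAULT only fills an omitted column; an explicit NULL is still allowed → nullable.
- vehicle_id: a foreign key column may be NULL unless separately constrained → nullable.
- name: no NOT NULL constraint applies → nullable.

status, volume, vehicle_id, name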